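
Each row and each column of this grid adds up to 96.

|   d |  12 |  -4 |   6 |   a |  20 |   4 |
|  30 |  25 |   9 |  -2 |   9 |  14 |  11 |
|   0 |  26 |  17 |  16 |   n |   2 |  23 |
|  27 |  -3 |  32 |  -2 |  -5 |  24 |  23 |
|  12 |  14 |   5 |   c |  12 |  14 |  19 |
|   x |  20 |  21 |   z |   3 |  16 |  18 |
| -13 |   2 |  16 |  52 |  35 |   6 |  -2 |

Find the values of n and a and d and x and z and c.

Row 3 has 0 + 26 + 17 + 16 + 2 + 23 = 84; the blank must be 96 − 84 = 12.
Column 5 has 9 + 12 − 5 + 12 + 3 + 35 = 66; the blank must be 96 − 66 = 30.
Row 1 has 12 − 4 + 6 + 30 + 20 + 4 = 68; the blank must be 96 − 68 = 28.
Row 5 has 12 + 14 + 5 + 12 + 14 + 19 = 76; the blank must be 96 − 76 = 20.
Column 1 has 28 + 30 + 0 + 27 + 12 − 13 = 84; the blank must be 96 − 84 = 12.
Row 6 has 12 + 20 + 21 + 3 + 16 + 18 = 90; the blank must be 96 − 90 = 6.

n = 12, a = 30, d = 28, x = 12, z = 6, c = 20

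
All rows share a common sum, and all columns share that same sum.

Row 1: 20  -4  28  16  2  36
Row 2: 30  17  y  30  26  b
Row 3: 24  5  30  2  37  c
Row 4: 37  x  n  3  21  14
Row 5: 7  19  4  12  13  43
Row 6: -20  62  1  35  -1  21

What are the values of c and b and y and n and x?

Rows 1 and 5 both sum to 98, so that's the common total.
Column 2: -4 + 17 + 5 + 19 + 62 = 99, so its missing entry is 98 − 99 = -1.
Row 4: 37 − 1 + 3 + 21 + 14 = 74, so its missing entry is 98 − 74 = 24.
Column 3: 28 + 30 + 24 + 4 + 1 = 87, so its missing entry is 98 − 87 = 11.
Row 2: 30 + 17 + 11 + 30 + 26 = 114, so its missing entry is 98 − 114 = -16.
Row 3: 24 + 5 + 30 + 2 + 37 = 98, so its missing entry is 98 − 98 = 0.

c = 0, b = -16, y = 11, n = 24, x = -1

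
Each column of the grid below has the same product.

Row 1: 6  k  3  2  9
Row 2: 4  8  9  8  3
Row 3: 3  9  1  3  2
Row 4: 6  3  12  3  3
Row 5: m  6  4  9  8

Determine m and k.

Columns 4 and 5 each multiply to 1296, so every column has product 1296.
Column 1: 6×4×3×6 = 432, so the missing entry is 1296 ÷ 432 = 3.
Column 2: 8×9×3×6 = 1296, so the missing entry is 1296 ÷ 1296 = 1.

m = 3, k = 1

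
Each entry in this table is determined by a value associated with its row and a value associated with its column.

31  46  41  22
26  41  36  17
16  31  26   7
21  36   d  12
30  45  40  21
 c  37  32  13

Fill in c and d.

The difference between any two rows is the same in every column — this is an addition table with the headers hidden.
Row 6 minus row 1 is 37 − 46 = -9, so its entry in column 1 is 31 + (-9) = 22.
Row 4 minus row 1 is 36 − 46 = -10, so its entry in column 3 is 41 + (-10) = 31.

c = 22, d = 31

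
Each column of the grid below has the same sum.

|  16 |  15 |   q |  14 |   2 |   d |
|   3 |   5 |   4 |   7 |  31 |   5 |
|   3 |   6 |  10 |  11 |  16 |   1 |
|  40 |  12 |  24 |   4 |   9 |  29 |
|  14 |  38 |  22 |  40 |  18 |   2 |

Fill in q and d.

Column 1 sums to 76 and so does column 4; that's the common total.
In column 3 the known cells total 60, leaving 76 − 60 = 16.
In column 6 the known cells total 37, leaving 76 − 37 = 39.

q = 16, d = 39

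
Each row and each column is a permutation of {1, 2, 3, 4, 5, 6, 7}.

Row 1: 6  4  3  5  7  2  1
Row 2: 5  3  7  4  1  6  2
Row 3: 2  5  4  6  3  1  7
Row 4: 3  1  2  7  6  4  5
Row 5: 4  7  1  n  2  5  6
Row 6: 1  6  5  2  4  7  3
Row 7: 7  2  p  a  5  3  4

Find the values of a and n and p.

At (row 7, col 3): column 3 already has {1, 2, 3, 4, 5, 7}, so the value is 6.
Cell (7,4): row 7 already has {2, 3, 4, 5, 6, 7} → 1.
At (row 5, col 4): row 5 already has {1, 2, 4, 5, 6, 7}, so the value is 3.

a = 1, n = 3, p = 6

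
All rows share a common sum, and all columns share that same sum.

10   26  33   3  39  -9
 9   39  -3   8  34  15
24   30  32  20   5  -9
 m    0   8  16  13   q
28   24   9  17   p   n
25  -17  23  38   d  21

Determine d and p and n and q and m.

d = 12, p = -1, n = 25, q = 59, m = 6

Rows 1 and 2 both sum to 102, so that's the common total.
The known cells in row 6 total 90, leaving 102 − 90 = 12 for the blank.
The known cells in column 5 total 103, leaving 102 − 103 = -1 for the blank.
The known cells in column 1 total 96, leaving 102 − 96 = 6 for the blank.
The known cells in row 5 total 77, leaving 102 − 77 = 25 for the blank.
The known cells in row 4 total 43, leaving 102 − 43 = 59 for the blank.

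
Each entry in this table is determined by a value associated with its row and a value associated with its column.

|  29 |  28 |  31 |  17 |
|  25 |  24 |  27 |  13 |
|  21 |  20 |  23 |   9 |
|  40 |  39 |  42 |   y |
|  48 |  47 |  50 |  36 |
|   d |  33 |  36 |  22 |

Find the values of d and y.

The difference between any two rows is the same in every column — this is an addition table with the headers hidden.
Row 6 minus row 1 is 33 − 28 = 5, so its entry in column 1 is 29 + 5 = 34.
Row 4 minus row 1 is 39 − 28 = 11, so its entry in column 4 is 17 + 11 = 28.

d = 34, y = 28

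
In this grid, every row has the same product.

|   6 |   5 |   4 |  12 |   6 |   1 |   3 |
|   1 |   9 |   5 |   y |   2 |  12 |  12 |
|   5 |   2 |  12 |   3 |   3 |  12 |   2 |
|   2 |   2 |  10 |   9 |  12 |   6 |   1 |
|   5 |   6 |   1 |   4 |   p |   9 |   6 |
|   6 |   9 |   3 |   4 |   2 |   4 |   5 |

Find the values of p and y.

Rows 3 and 6 each multiply to 25920, so every row has product 25920.
Row 5: 5×6×1×4×9×6 = 6480, so the missing entry is 25920 ÷ 6480 = 4.
Row 2: 1×9×5×2×12×12 = 12960, so the missing entry is 25920 ÷ 12960 = 2.

p = 4, y = 2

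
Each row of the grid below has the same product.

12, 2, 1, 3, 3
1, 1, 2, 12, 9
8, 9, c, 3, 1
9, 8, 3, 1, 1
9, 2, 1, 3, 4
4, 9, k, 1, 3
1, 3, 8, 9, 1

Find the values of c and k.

c = 1, k = 2

Rows 1 and 7 each multiply to 216, so every row has product 216.
Row 3: 8×9×3×1 = 216, so the missing entry is 216 ÷ 216 = 1.
Row 6: 4×9×1×3 = 108, so the missing entry is 216 ÷ 108 = 2.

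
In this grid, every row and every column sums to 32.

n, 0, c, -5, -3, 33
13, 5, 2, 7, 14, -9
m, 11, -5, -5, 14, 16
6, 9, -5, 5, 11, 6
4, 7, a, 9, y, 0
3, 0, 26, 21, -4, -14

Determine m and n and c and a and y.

m = 1, n = 5, c = 2, a = 12, y = 0

Column 5: -3 + 14 + 14 + 11 − 4 = 32, so its missing entry is 32 − 32 = 0.
Row 3: 11 − 5 − 5 + 14 + 16 = 31, so its missing entry is 32 − 31 = 1.
Column 1: 13 + 1 + 6 + 4 + 3 = 27, so its missing entry is 32 − 27 = 5.
Row 5: 4 + 7 + 9 + 0 + 0 = 20, so its missing entry is 32 − 20 = 12.
Row 1: 5 + 0 − 5 − 3 + 33 = 30, so its missing entry is 32 − 30 = 2.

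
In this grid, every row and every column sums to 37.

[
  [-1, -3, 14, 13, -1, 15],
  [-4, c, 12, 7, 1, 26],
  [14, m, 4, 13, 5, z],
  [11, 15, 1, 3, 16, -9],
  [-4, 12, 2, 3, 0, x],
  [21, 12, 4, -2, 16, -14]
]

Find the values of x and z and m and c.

x = 24, z = -5, m = 6, c = -5

Row 2 has -4 + 12 + 7 + 1 + 26 = 42; the blank must be 37 − 42 = -5.
Row 5 has -4 + 12 + 2 + 3 + 0 = 13; the blank must be 37 − 13 = 24.
Column 6 has 15 + 26 − 9 + 24 − 14 = 42; the blank must be 37 − 42 = -5.
Row 3 has 14 + 4 + 13 + 5 − 5 = 31; the blank must be 37 − 31 = 6.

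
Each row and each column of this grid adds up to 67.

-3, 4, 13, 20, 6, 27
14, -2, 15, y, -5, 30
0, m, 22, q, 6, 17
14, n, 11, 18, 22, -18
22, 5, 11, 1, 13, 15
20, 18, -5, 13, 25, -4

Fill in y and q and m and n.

y = 15, q = 0, m = 22, n = 20

Row 4 has 14 + 11 + 18 + 22 − 18 = 47; the blank must be 67 − 47 = 20.
Row 2 has 14 − 2 + 15 − 5 + 30 = 52; the blank must be 67 − 52 = 15.
Column 4 has 20 + 15 + 18 + 1 + 13 = 67; the blank must be 67 − 67 = 0.
Row 3 has 0 + 22 + 0 + 6 + 17 = 45; the blank must be 67 − 45 = 22.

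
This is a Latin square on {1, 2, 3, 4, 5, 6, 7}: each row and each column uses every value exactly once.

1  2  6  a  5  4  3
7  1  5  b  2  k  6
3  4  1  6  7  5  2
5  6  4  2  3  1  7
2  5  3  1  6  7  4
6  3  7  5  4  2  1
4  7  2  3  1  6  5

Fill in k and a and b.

For row 1, column 4: row 1 already has {1, 2, 3, 4, 5, 6}; that leaves 7.
At (row 2, col 4): column 4 already has {1, 2, 3, 5, 6, 7}, so the value is 4.
At (row 2, col 6): row 2 already has {1, 2, 4, 5, 6, 7}, so the value is 3.

k = 3, a = 7, b = 4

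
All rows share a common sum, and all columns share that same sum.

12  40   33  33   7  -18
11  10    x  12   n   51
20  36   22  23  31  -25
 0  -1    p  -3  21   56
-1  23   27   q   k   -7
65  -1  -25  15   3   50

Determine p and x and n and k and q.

Rows 1 and 3 both sum to 107, so that's the common total.
Column 4 has 33 + 12 + 23 − 3 + 15 = 80; the blank must be 107 − 80 = 27.
Row 5 has -1 + 23 + 27 + 27 − 7 = 69; the blank must be 107 − 69 = 38.
Column 5 has 7 + 31 + 21 + 38 + 3 = 100; the blank must be 107 − 100 = 7.
Row 2 has 11 + 10 + 12 + 7 + 51 = 91; the blank must be 107 − 91 = 16.
Row 4 has 0 − 1 − 3 + 21 + 56 = 73; the blank must be 107 − 73 = 34.

p = 34, x = 16, n = 7, k = 38, q = 27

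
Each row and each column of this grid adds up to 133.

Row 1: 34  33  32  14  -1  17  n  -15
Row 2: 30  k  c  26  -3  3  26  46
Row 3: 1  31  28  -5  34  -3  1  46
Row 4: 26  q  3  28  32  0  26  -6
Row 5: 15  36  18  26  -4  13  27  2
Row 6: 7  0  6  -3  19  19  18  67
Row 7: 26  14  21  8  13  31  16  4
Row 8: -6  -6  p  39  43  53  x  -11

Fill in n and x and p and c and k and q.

Row 4 has 26 + 3 + 28 + 32 + 0 + 26 − 6 = 109; the blank must be 133 − 109 = 24.
Column 2 has 33 + 31 + 24 + 36 + 0 + 14 − 6 = 132; the blank must be 133 − 132 = 1.
Row 2 has 30 + 1 + 26 − 3 + 3 + 26 + 46 = 129; the blank must be 133 − 129 = 4.
Row 1 has 34 + 33 + 32 + 14 − 1 + 17 − 15 = 114; the blank must be 133 − 114 = 19.
Column 7 has 19 + 26 + 1 + 26 + 27 + 18 + 16 = 133; the blank must be 133 − 133 = 0.
Row 8 has -6 − 6 + 39 + 43 + 53 + 0 − 11 = 112; the blank must be 133 − 112 = 21.

n = 19, x = 0, p = 21, c = 4, k = 1, q = 24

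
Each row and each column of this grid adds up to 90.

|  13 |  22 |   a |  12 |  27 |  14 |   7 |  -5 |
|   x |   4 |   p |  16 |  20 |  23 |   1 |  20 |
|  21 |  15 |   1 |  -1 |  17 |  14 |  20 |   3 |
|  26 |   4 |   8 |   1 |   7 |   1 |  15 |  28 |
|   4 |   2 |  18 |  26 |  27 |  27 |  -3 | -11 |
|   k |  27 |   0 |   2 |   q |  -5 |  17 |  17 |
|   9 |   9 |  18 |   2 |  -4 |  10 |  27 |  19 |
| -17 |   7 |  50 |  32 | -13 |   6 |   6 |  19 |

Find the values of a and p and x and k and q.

The known cells in column 5 total 81, leaving 90 − 81 = 9 for the blank.
The known cells in row 1 total 90, leaving 90 − 90 = 0 for the blank.
The known cells in column 3 total 95, leaving 90 − 95 = -5 for the blank.
The known cells in row 6 total 67, leaving 90 − 67 = 23 for the blank.
The known cells in row 2 total 79, leaving 90 − 79 = 11 for the blank.

a = 0, p = -5, x = 11, k = 23, q = 9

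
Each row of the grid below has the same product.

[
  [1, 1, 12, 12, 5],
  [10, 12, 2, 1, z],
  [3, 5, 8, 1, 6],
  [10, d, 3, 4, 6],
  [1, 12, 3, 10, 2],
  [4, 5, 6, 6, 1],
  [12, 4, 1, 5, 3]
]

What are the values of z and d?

Rows 3 and 7 each multiply to 720, so every row has product 720.
Row 2: 10×12×2×1 = 240, so the missing entry is 720 ÷ 240 = 3.
Row 4: 10×3×4×6 = 720, so the missing entry is 720 ÷ 720 = 1.

z = 3, d = 1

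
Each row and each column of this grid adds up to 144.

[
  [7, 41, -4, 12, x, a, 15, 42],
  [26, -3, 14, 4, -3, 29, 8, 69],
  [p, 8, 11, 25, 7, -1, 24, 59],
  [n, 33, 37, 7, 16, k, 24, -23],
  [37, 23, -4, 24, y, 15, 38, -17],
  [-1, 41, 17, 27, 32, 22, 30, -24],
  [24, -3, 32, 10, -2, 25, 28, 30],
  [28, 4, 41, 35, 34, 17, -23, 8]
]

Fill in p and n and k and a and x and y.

Row 5 has 37 + 23 − 4 + 24 + 15 + 38 − 17 = 116; the blank must be 144 − 116 = 28.
Column 5 has -3 + 7 + 16 + 28 + 32 − 2 + 34 = 112; the blank must be 144 − 112 = 32.
Row 3 has 8 + 11 + 25 + 7 − 1 + 24 + 59 = 133; the blank must be 144 − 133 = 11.
Column 1 has 7 + 26 + 11 + 37 − 1 + 24 + 28 = 132; the blank must be 144 − 132 = 12.
Row 1 has 7 + 41 − 4 + 12 + 32 + 15 + 42 = 145; the blank must be 144 − 145 = -1.
Row 4 has 12 + 33 + 37 + 7 + 16 + 24 − 23 = 106; the blank must be 144 − 106 = 38.

p = 11, n = 12, k = 38, a = -1, x = 32, y = 28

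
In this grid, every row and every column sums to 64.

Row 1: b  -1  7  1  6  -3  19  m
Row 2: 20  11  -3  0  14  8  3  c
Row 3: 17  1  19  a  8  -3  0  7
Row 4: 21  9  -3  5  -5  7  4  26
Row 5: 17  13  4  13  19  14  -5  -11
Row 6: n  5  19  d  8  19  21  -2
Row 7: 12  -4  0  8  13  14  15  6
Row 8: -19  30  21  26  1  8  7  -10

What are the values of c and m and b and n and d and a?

Row 3 has 17 + 1 + 19 + 8 − 3 + 0 + 7 = 49; the blank must be 64 − 49 = 15.
Row 2 has 20 + 11 − 3 + 0 + 14 + 8 + 3 = 53; the blank must be 64 − 53 = 11.
Column 8 has 11 + 7 + 26 − 11 − 2 + 6 − 10 = 27; the blank must be 64 − 27 = 37.
Row 1 has -1 + 7 + 1 + 6 − 3 + 19 + 37 = 66; the blank must be 64 − 66 = -2.
Column 1 has -2 + 20 + 17 + 21 + 17 + 12 − 19 = 66; the blank must be 64 − 66 = -2.
Row 6 has -2 + 5 + 19 + 8 + 19 + 21 − 2 = 68; the blank must be 64 − 68 = -4.

c = 11, m = 37, b = -2, n = -2, d = -4, a = 15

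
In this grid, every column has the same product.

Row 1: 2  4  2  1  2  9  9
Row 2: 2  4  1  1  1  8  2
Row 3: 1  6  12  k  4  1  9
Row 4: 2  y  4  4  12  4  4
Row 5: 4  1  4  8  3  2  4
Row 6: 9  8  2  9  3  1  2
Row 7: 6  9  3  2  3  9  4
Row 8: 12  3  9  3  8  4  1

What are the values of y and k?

Columns 6 and 7 each multiply to 20736, so every column has product 20736.
Column 2: 4×4×6×1×8×9×3 = 20736, so the missing entry is 20736 ÷ 20736 = 1.
Column 4: 1×1×4×8×9×2×3 = 1728, so the missing entry is 20736 ÷ 1728 = 12.

y = 1, k = 12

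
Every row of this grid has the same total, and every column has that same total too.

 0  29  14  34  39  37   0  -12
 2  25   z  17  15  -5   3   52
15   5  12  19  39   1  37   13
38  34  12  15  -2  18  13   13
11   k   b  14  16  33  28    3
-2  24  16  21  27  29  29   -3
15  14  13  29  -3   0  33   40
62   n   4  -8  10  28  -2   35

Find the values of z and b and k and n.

Rows 1 and 3 both sum to 141, so that's the common total.
Row 8: 62 + 4 − 8 + 10 + 28 − 2 + 35 = 129, so its missing entry is 141 − 129 = 12.
Row 2: 2 + 25 + 17 + 15 − 5 + 3 + 52 = 109, so its missing entry is 141 − 109 = 32.
Column 2: 29 + 25 + 5 + 34 + 24 + 14 + 12 = 143, so its missing entry is 141 − 143 = -2.
Row 5: 11 − 2 + 14 + 16 + 33 + 28 + 3 = 103, so its missing entry is 141 − 103 = 38.

z = 32, b = 38, k = -2, n = 12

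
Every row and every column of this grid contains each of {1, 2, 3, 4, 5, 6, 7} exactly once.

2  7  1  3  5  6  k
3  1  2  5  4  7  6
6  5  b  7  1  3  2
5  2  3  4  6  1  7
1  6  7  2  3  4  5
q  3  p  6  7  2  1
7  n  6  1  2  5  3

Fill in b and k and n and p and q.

b = 4, k = 4, n = 4, p = 5, q = 4

For row 7, column 2: row 7 already has {1, 2, 3, 5, 6, 7}; that leaves 4.
For row 1, column 7: row 1 already has {1, 2, 3, 5, 6, 7}; that leaves 4.
Cell (6,1): column 1 already has {1, 2, 3, 5, 6, 7} → 4.
For row 3, column 3: row 3 already has {1, 2, 3, 5, 6, 7}; that leaves 4.
For row 6, column 3: row 6 already has {1, 2, 3, 4, 6, 7}; that leaves 5.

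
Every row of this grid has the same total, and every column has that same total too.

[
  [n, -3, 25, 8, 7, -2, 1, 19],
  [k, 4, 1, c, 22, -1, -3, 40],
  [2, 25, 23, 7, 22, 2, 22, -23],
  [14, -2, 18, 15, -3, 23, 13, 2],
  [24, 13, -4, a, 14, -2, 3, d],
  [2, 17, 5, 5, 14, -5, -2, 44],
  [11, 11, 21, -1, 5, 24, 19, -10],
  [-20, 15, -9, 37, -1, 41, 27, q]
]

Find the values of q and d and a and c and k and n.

Rows 3 and 4 both sum to 80, so that's the common total.
Row 8: -20 + 15 − 9 + 37 − 1 + 41 + 27 = 90, so its missing entry is 80 − 90 = -10.
Row 1: -3 + 25 + 8 + 7 − 2 + 1 + 19 = 55, so its missing entry is 80 − 55 = 25.
Column 1: 25 + 2 + 14 + 24 + 2 + 11 − 20 = 58, so its missing entry is 80 − 58 = 22.
Row 2: 22 + 4 + 1 + 22 − 1 − 3 + 40 = 85, so its missing entry is 80 − 85 = -5.
Column 4: 8 − 5 + 7 + 15 + 5 − 1 + 37 = 66, so its missing entry is 80 − 66 = 14.
Row 5: 24 + 13 − 4 + 14 + 14 − 2 + 3 = 62, so its missing entry is 80 − 62 = 18.

q = -10, d = 18, a = 14, c = -5, k = 22, n = 25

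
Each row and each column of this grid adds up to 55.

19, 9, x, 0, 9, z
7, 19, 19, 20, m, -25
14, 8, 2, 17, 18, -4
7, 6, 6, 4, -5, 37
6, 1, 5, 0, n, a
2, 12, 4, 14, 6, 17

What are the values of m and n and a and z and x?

m = 15, n = 12, a = 31, z = -1, x = 19

The known cells in row 2 total 40, leaving 55 − 40 = 15 for the blank.
The known cells in column 5 total 43, leaving 55 − 43 = 12 for the blank.
The known cells in column 3 total 36, leaving 55 − 36 = 19 for the blank.
The known cells in row 5 total 24, leaving 55 − 24 = 31 for the blank.
The known cells in row 1 total 56, leaving 55 − 56 = -1 for the blank.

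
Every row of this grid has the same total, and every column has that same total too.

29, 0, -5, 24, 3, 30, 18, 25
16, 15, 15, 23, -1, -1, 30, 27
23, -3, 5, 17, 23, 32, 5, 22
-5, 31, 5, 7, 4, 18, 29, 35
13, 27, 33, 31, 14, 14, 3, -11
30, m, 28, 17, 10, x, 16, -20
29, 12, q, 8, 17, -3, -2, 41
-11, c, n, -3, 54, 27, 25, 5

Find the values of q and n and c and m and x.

Rows 1 and 2 both sum to 124, so that's the common total.
The known cells in row 7 total 102, leaving 124 − 102 = 22 for the blank.
The known cells in column 6 total 117, leaving 124 − 117 = 7 for the blank.
The known cells in row 6 total 88, leaving 124 − 88 = 36 for the blank.
The known cells in column 2 total 118, leaving 124 − 118 = 6 for the blank.
The known cells in row 8 total 103, leaving 124 − 103 = 21 for the blank.

q = 22, n = 21, c = 6, m = 36, x = 7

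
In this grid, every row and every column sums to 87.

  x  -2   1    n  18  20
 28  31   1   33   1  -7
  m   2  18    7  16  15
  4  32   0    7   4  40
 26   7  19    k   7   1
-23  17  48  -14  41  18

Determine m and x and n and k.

Row 5 has 26 + 7 + 19 + 7 + 1 = 60; the blank must be 87 − 60 = 27.
Column 4 has 33 + 7 + 7 + 27 − 14 = 60; the blank must be 87 − 60 = 27.
Row 3 has 2 + 18 + 7 + 16 + 15 = 58; the blank must be 87 − 58 = 29.
Row 1 has -2 + 1 + 27 + 18 + 20 = 64; the blank must be 87 − 64 = 23.

m = 29, x = 23, n = 27, k = 27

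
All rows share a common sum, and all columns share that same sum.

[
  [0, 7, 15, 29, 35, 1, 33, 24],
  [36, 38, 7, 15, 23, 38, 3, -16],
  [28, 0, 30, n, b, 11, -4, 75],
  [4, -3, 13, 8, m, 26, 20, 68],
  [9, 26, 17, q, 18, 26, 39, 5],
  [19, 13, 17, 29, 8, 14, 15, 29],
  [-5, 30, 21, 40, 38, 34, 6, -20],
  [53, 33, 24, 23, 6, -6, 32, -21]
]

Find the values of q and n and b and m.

Rows 1 and 2 both sum to 144, so that's the common total.
Row 4 has 4 − 3 + 13 + 8 + 26 + 20 + 68 = 136; the blank must be 144 − 136 = 8.
Column 5 has 35 + 23 + 8 + 18 + 8 + 38 + 6 = 136; the blank must be 144 − 136 = 8.
Row 3 has 28 + 0 + 30 + 8 + 11 − 4 + 75 = 148; the blank must be 144 − 148 = -4.
Row 5 has 9 + 26 + 17 + 18 + 26 + 39 + 5 = 140; the blank must be 144 − 140 = 4.

q = 4, n = -4, b = 8, m = 8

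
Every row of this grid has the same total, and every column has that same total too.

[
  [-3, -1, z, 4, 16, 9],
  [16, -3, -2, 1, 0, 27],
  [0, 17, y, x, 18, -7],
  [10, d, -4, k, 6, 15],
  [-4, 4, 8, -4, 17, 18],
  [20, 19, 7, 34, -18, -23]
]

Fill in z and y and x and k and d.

Rows 2 and 5 both sum to 39, so that's the common total.
The known cells in column 2 total 36, leaving 39 − 36 = 3 for the blank.
The known cells in row 1 total 25, leaving 39 − 25 = 14 for the blank.
The known cells in row 4 total 30, leaving 39 − 30 = 9 for the blank.
The known cells in column 4 total 44, leaving 39 − 44 = -5 for the blank.
The known cells in row 3 total 23, leaving 39 − 23 = 16 for the blank.

z = 14, y = 16, x = -5, k = 9, d = 3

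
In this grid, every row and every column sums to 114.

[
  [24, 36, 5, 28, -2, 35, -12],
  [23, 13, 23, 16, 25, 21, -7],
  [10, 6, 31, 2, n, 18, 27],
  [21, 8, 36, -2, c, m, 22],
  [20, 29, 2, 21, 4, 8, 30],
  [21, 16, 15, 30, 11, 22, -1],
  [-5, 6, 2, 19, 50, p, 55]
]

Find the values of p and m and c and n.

Row 3 has 10 + 6 + 31 + 2 + 18 + 27 = 94; the blank must be 114 − 94 = 20.
Column 5 has -2 + 25 + 20 + 4 + 11 + 50 = 108; the blank must be 114 − 108 = 6.
Row 4 has 21 + 8 + 36 − 2 + 6 + 22 = 91; the blank must be 114 − 91 = 23.
Row 7 has -5 + 6 + 2 + 19 + 50 + 55 = 127; the blank must be 114 − 127 = -13.

p = -13, m = 23, c = 6, n = 20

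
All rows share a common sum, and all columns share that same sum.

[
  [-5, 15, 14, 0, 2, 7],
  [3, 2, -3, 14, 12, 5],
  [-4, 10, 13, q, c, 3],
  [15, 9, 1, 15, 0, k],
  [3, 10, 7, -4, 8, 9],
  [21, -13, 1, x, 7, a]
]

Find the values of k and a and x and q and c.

Rows 1 and 2 both sum to 33, so that's the common total.
Column 5: 2 + 12 + 0 + 8 + 7 = 29, so its missing entry is 33 − 29 = 4.
Row 3: -4 + 10 + 13 + 4 + 3 = 26, so its missing entry is 33 − 26 = 7.
Column 4: 0 + 14 + 7 + 15 − 4 = 32, so its missing entry is 33 − 32 = 1.
Row 6: 21 − 13 + 1 + 1 + 7 = 17, so its missing entry is 33 − 17 = 16.
Row 4: 15 + 9 + 1 + 15 + 0 = 40, so its missing entry is 33 − 40 = -7.

k = -7, a = 16, x = 1, q = 7, c = 4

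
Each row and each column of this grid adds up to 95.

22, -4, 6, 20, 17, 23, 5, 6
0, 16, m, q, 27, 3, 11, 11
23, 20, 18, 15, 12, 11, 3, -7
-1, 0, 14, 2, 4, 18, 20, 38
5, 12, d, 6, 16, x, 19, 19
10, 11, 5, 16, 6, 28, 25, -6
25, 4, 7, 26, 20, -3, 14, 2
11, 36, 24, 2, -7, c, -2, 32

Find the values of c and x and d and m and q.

Row 8: 11 + 36 + 24 + 2 − 7 − 2 + 32 = 96, so its missing entry is 95 − 96 = -1.
Column 6: 23 + 3 + 11 + 18 + 28 − 3 − 1 = 79, so its missing entry is 95 − 79 = 16.
Row 5: 5 + 12 + 6 + 16 + 16 + 19 + 19 = 93, so its missing entry is 95 − 93 = 2.
Column 3: 6 + 18 + 14 + 2 + 5 + 7 + 24 = 76, so its missing entry is 95 − 76 = 19.
Row 2: 0 + 16 + 19 + 27 + 3 + 11 + 11 = 87, so its missing entry is 95 − 87 = 8.

c = -1, x = 16, d = 2, m = 19, q = 8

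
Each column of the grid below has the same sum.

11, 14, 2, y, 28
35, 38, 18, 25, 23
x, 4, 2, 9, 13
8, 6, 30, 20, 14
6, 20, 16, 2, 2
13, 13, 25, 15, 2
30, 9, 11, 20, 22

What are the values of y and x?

y = 13, x = 1

Columns 2 and 3 both add up to 104, so every column sums to 104.
Column 4: 25 + 9 + 20 + 2 + 15 + 20 = 91, so the missing entry is 104 − 91 = 13.
Column 1: 11 + 35 + 8 + 6 + 13 + 30 = 103, so the missing entry is 104 − 103 = 1.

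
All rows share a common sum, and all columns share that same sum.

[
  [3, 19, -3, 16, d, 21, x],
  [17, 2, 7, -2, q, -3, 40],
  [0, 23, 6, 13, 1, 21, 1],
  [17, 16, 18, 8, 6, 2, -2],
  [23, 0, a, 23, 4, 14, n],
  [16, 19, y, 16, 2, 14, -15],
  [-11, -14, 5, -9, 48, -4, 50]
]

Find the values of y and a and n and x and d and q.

y = 13, a = 19, n = -18, x = 9, d = 0, q = 4

Rows 3 and 4 both sum to 65, so that's the common total.
The known cells in row 2 total 61, leaving 65 − 61 = 4 for the blank.
The known cells in column 5 total 65, leaving 65 − 65 = 0 for the blank.
The known cells in row 1 total 56, leaving 65 − 56 = 9 for the blank.
The known cells in column 7 total 83, leaving 65 − 83 = -18 for the blank.
The known cells in row 5 total 46, leaving 65 − 46 = 19 for the blank.
The known cells in row 6 total 52, leaving 65 − 52 = 13 for the blank.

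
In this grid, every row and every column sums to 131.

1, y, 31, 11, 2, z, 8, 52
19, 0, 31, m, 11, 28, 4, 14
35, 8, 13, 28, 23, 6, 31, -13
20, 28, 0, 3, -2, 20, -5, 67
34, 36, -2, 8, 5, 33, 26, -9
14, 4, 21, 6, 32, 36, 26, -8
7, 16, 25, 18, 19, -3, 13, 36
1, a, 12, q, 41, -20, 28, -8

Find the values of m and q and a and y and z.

The known cells in column 6 total 100, leaving 131 − 100 = 31 for the blank.
The known cells in row 1 total 136, leaving 131 − 136 = -5 for the blank.
The known cells in column 2 total 87, leaving 131 − 87 = 44 for the blank.
The known cells in row 8 total 98, leaving 131 − 98 = 33 for the blank.
The known cells in row 2 total 107, leaving 131 − 107 = 24 for the blank.

m = 24, q = 33, a = 44, y = -5, z = 31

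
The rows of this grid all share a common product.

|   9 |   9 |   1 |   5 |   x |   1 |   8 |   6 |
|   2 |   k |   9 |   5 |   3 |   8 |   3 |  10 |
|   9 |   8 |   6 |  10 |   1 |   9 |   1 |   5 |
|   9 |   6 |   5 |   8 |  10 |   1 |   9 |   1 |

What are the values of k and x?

k = 3, x = 10

Rows 3 and 4 each multiply to 194400, so every row has product 194400.
Row 2: 2×9×5×3×8×3×10 = 64800, so the missing entry is 194400 ÷ 64800 = 3.
Row 1: 9×9×1×5×1×8×6 = 19440, so the missing entry is 194400 ÷ 19440 = 10.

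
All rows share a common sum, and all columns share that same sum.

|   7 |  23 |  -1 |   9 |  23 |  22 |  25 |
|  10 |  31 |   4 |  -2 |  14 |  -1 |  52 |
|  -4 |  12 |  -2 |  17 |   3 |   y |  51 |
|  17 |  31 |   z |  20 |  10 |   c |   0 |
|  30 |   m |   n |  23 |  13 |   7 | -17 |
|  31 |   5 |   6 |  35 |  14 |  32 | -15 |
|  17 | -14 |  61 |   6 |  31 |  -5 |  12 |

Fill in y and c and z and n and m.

Rows 1 and 2 both sum to 108, so that's the common total.
Row 3 has -4 + 12 − 2 + 17 + 3 + 51 = 77; the blank must be 108 − 77 = 31.
Column 2 has 23 + 31 + 12 + 31 + 5 − 14 = 88; the blank must be 108 − 88 = 20.
Row 5 has 30 + 20 + 23 + 13 + 7 − 17 = 76; the blank must be 108 − 76 = 32.
Column 3 has -1 + 4 − 2 + 32 + 6 + 61 = 100; the blank must be 108 − 100 = 8.
Row 4 has 17 + 31 + 8 + 20 + 10 + 0 = 86; the blank must be 108 − 86 = 22.

y = 31, c = 22, z = 8, n = 32, m = 20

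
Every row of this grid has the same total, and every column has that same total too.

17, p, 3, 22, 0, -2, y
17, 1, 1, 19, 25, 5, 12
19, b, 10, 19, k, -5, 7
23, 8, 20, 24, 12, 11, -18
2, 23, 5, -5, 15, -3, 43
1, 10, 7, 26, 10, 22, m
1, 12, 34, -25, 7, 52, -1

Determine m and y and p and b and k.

Rows 2 and 4 both sum to 80, so that's the common total.
The known cells in column 5 total 69, leaving 80 − 69 = 11 for the blank.
The known cells in row 3 total 61, leaving 80 − 61 = 19 for the blank.
The known cells in column 2 total 73, leaving 80 − 73 = 7 for the blank.
The known cells in row 1 total 47, leaving 80 − 47 = 33 for the blank.
The known cells in row 6 total 76, leaving 80 − 76 = 4 for the blank.

m = 4, y = 33, p = 7, b = 19, k = 11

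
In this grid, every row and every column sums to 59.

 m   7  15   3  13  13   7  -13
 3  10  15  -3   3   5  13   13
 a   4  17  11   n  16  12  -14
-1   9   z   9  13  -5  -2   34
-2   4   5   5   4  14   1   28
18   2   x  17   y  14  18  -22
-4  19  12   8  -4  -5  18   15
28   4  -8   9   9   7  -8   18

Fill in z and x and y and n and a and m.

The known cells in row 1 total 45, leaving 59 − 45 = 14 for the blank.
The known cells in column 1 total 56, leaving 59 − 56 = 3 for the blank.
The known cells in row 3 total 49, leaving 59 − 49 = 10 for the blank.
The known cells in column 5 total 48, leaving 59 − 48 = 11 for the blank.
The known cells in row 4 total 57, leaving 59 − 57 = 2 for the blank.
The known cells in row 6 total 58, leaving 59 − 58 = 1 for the blank.

z = 2, x = 1, y = 11, n = 10, a = 3, m = 14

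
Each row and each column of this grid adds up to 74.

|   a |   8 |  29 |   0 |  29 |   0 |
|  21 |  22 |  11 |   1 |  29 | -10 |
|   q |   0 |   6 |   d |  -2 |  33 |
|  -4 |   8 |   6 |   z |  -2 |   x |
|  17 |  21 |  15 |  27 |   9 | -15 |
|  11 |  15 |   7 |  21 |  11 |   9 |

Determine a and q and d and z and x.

The known cells in row 1 total 66, leaving 74 − 66 = 8 for the blank.
The known cells in column 1 total 53, leaving 74 − 53 = 21 for the blank.
The known cells in row 3 total 58, leaving 74 − 58 = 16 for the blank.
The known cells in column 4 total 65, leaving 74 − 65 = 9 for the blank.
The known cells in row 4 total 17, leaving 74 − 17 = 57 for the blank.

a = 8, q = 21, d = 16, z = 9, x = 57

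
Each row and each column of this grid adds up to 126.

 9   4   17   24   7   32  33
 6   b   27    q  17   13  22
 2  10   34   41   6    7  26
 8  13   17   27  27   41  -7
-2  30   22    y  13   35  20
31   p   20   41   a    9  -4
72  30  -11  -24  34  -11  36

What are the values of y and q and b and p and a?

y = 8, q = 9, b = 32, p = 7, a = 22

Row 5: -2 + 30 + 22 + 13 + 35 + 20 = 118, so its missing entry is 126 − 118 = 8.
Column 5: 7 + 17 + 6 + 27 + 13 + 34 = 104, so its missing entry is 126 − 104 = 22.
Row 6: 31 + 20 + 41 + 22 + 9 − 4 = 119, so its missing entry is 126 − 119 = 7.
Column 2: 4 + 10 + 13 + 30 + 7 + 30 = 94, so its missing entry is 126 − 94 = 32.
Row 2: 6 + 32 + 27 + 17 + 13 + 22 = 117, so its missing entry is 126 − 117 = 9.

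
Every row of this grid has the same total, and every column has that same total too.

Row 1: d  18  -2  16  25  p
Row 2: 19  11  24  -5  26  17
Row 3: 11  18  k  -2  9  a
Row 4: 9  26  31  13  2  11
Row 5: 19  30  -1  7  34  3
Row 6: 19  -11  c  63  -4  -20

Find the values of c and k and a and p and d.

c = 45, k = -5, a = 61, p = 20, d = 15

Rows 2 and 4 both sum to 92, so that's the common total.
The known cells in column 1 total 77, leaving 92 − 77 = 15 for the blank.
The known cells in row 1 total 72, leaving 92 − 72 = 20 for the blank.
The known cells in column 6 total 31, leaving 92 − 31 = 61 for the blank.
The known cells in row 3 total 97, leaving 92 − 97 = -5 for the blank.
The known cells in row 6 total 47, leaving 92 − 47 = 45 for the blank.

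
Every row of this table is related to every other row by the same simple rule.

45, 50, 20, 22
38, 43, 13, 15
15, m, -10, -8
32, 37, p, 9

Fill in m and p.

The difference between any two rows is the same in every column — this is an addition table with the headers hidden.
Row 3 minus row 1 is 15 − 45 = -30, so its entry in column 2 is 50 + (-30) = 20.
Row 4 minus row 1 is 32 − 45 = -13, so its entry in column 3 is 20 + (-13) = 7.

m = 20, p = 7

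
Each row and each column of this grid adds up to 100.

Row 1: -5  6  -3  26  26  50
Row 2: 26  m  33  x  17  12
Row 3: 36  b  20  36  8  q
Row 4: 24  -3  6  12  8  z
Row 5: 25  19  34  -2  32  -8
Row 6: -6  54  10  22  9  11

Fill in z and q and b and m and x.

z = 53, q = -18, b = 18, m = 6, x = 6

Column 4: 26 + 36 + 12 − 2 + 22 = 94, so its missing entry is 100 − 94 = 6.
Row 2: 26 + 33 + 6 + 17 + 12 = 94, so its missing entry is 100 − 94 = 6.
Column 2: 6 + 6 − 3 + 19 + 54 = 82, so its missing entry is 100 − 82 = 18.
Row 3: 36 + 18 + 20 + 36 + 8 = 118, so its missing entry is 100 − 118 = -18.
Row 4: 24 − 3 + 6 + 12 + 8 = 47, so its missing entry is 100 − 47 = 53.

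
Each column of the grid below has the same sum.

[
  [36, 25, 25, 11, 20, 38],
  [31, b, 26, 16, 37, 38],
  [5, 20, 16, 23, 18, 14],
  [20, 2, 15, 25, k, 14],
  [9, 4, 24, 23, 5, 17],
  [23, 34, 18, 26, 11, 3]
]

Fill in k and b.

Column 1 sums to 124 and so does column 3; that's the common total.
In column 5 the known cells total 91, leaving 124 − 91 = 33.
In column 2 the known cells total 85, leaving 124 − 85 = 39.

k = 33, b = 39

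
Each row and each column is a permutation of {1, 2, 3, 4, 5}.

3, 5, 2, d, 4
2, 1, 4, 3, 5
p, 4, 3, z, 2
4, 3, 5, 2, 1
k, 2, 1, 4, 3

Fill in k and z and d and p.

For row 5, column 1: row 5 already has {1, 2, 3, 4}; that leaves 5.
At (row 3, col 1): column 1 already has {2, 3, 4, 5}, so the value is 1.
Cell (3,4): row 3 already has {1, 2, 3, 4} → 5.
Cell (1,4): row 1 already has {2, 3, 4, 5} → 1.

k = 5, z = 5, d = 1, p = 1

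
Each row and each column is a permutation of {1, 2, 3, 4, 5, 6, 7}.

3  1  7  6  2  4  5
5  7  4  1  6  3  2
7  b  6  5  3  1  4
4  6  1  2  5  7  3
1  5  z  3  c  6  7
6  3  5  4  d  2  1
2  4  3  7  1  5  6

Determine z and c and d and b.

At (row 6, col 5): row 6 already has {1, 2, 3, 4, 5, 6}, so the value is 7.
At (row 5, col 5): column 5 already has {1, 2, 3, 5, 6, 7}, so the value is 4.
At (row 3, col 2): row 3 already has {1, 3, 4, 5, 6, 7}, so the value is 2.
For row 5, column 3: row 5 already has {1, 3, 4, 5, 6, 7}; that leaves 2.

z = 2, c = 4, d = 7, b = 2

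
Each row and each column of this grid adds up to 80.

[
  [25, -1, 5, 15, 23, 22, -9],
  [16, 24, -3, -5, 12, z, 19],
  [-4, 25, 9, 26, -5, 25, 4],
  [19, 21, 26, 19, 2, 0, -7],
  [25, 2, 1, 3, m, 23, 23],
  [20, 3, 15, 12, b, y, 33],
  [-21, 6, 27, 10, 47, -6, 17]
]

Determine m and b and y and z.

Row 5: 25 + 2 + 1 + 3 + 23 + 23 = 77, so its missing entry is 80 − 77 = 3.
Column 5: 23 + 12 − 5 + 2 + 3 + 47 = 82, so its missing entry is 80 − 82 = -2.
Row 6: 20 + 3 + 15 + 12 − 2 + 33 = 81, so its missing entry is 80 − 81 = -1.
Row 2: 16 + 24 − 3 − 5 + 12 + 19 = 63, so its missing entry is 80 − 63 = 17.

m = 3, b = -2, y = -1, z = 17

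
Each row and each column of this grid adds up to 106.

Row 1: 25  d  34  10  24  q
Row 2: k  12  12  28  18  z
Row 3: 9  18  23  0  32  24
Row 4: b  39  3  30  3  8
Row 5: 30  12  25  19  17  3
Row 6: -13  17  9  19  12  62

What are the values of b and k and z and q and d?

Column 2: 12 + 18 + 39 + 12 + 17 = 98, so its missing entry is 106 − 98 = 8.
Row 4: 39 + 3 + 30 + 3 + 8 = 83, so its missing entry is 106 − 83 = 23.
Row 1: 25 + 8 + 34 + 10 + 24 = 101, so its missing entry is 106 − 101 = 5.
Column 6: 5 + 24 + 8 + 3 + 62 = 102, so its missing entry is 106 − 102 = 4.
Row 2: 12 + 12 + 28 + 18 + 4 = 74, so its missing entry is 106 − 74 = 32.

b = 23, k = 32, z = 4, q = 5, d = 8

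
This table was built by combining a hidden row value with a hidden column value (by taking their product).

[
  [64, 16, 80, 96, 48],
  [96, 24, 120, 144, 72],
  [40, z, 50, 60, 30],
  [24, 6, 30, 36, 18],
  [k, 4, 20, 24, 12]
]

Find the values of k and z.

k = 16, z = 10

Each row is a constant multiple of every other row — this is a multiplication table with the headers hidden.
Row 5 is 24/96 = 1/4 times row 1, so its entry in column 1 is 64 × 1/4 = 16.
Row 3 is 60/96 = 5/8 times row 1, so its entry in column 2 is 16 × 5/8 = 10.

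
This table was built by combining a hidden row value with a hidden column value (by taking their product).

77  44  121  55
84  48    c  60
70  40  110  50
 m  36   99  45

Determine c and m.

Each row is a constant multiple of every other row — this is a multiplication table with the headers hidden.
Row 2 is 48/44 = 12/11 times row 1, so its entry in column 3 is 121 × 12/11 = 132.
Row 4 is 36/44 = 9/11 times row 1, so its entry in column 1 is 77 × 9/11 = 63.

c = 132, m = 63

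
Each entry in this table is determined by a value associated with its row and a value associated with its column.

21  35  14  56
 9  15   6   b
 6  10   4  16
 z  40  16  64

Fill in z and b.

z = 24, b = 24

Each row is a constant multiple of every other row — this is a multiplication table with the headers hidden.
Row 4 is 16/14 = 8/7 times row 1, so its entry in column 1 is 21 × 8/7 = 24.
Row 2 is 6/14 = 3/7 times row 1, so its entry in column 4 is 56 × 3/7 = 24.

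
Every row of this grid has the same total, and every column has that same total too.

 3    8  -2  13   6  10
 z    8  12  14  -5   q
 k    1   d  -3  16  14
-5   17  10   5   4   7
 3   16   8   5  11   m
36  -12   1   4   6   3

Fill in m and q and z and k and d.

Rows 1 and 4 both sum to 38, so that's the common total.
The known cells in row 5 total 43, leaving 38 − 43 = -5 for the blank.
The known cells in column 6 total 29, leaving 38 − 29 = 9 for the blank.
The known cells in column 3 total 29, leaving 38 − 29 = 9 for the blank.
The known cells in row 3 total 37, leaving 38 − 37 = 1 for the blank.
The known cells in row 2 total 38, leaving 38 − 38 = 0 for the blank.

m = -5, q = 9, z = 0, k = 1, d = 9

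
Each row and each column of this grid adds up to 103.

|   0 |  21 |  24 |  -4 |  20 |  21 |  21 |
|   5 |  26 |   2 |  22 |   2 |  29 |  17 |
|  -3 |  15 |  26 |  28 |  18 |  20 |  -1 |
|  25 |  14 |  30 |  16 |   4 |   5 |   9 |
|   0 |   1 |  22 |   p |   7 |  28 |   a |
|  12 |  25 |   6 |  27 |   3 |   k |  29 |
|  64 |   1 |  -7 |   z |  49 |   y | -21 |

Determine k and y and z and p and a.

The known cells in row 6 total 102, leaving 103 − 102 = 1 for the blank.
The known cells in column 6 total 104, leaving 103 − 104 = -1 for the blank.
The known cells in column 7 total 54, leaving 103 − 54 = 49 for the blank.
The known cells in row 5 total 107, leaving 103 − 107 = -4 for the blank.
The known cells in row 7 total 85, leaving 103 − 85 = 18 for the blank.

k = 1, y = -1, z = 18, p = -4, a = 49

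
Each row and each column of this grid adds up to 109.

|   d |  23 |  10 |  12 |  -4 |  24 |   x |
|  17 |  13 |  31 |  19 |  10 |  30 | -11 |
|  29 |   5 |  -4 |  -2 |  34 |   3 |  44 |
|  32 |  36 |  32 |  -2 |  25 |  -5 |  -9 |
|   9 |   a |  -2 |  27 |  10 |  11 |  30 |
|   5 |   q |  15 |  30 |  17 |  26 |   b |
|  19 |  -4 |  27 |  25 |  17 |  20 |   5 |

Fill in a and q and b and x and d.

The known cells in column 1 total 111, leaving 109 − 111 = -2 for the blank.
The known cells in row 1 total 63, leaving 109 − 63 = 46 for the blank.
The known cells in column 7 total 105, leaving 109 − 105 = 4 for the blank.
The known cells in row 6 total 97, leaving 109 − 97 = 12 for the blank.
The known cells in row 5 total 85, leaving 109 − 85 = 24 for the blank.

a = 24, q = 12, b = 4, x = 46, d = -2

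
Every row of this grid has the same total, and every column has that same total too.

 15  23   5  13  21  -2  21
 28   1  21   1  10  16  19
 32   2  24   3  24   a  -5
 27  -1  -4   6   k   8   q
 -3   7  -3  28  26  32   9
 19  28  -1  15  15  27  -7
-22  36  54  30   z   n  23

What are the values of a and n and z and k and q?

a = 16, n = -1, z = -24, k = 24, q = 36

Rows 1 and 2 both sum to 96, so that's the common total.
Column 7 has 21 + 19 − 5 + 9 − 7 + 23 = 60; the blank must be 96 − 60 = 36.
Row 4 has 27 − 1 − 4 + 6 + 8 + 36 = 72; the blank must be 96 − 72 = 24.
Column 5 has 21 + 10 + 24 + 24 + 26 + 15 = 120; the blank must be 96 − 120 = -24.
Row 7 has -22 + 36 + 54 + 30 − 24 + 23 = 97; the blank must be 96 − 97 = -1.
Row 3 has 32 + 2 + 24 + 3 + 24 − 5 = 80; the blank must be 96 − 80 = 16.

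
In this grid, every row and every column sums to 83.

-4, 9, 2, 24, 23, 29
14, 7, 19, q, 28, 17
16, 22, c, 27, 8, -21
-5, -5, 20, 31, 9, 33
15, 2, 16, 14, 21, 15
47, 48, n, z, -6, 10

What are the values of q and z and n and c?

The known cells in row 3 total 52, leaving 83 − 52 = 31 for the blank.
The known cells in row 2 total 85, leaving 83 − 85 = -2 for the blank.
The known cells in column 4 total 94, leaving 83 − 94 = -11 for the blank.
The known cells in row 6 total 88, leaving 83 − 88 = -5 for the blank.

q = -2, z = -11, n = -5, c = 31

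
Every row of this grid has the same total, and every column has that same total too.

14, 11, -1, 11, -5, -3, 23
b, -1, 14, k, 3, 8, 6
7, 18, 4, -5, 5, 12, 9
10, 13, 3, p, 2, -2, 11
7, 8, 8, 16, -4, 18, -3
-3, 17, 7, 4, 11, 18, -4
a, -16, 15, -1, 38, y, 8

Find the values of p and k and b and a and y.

Rows 1 and 3 both sum to 50, so that's the common total.
Column 6: -3 + 8 + 12 − 2 + 18 + 18 = 51, so its missing entry is 50 − 51 = -1.
Row 4: 10 + 13 + 3 + 2 − 2 + 11 = 37, so its missing entry is 50 − 37 = 13.
Row 7: -16 + 15 − 1 + 38 − 1 + 8 = 43, so its missing entry is 50 − 43 = 7.
Column 1: 14 + 7 + 10 + 7 − 3 + 7 = 42, so its missing entry is 50 − 42 = 8.
Row 2: 8 − 1 + 14 + 3 + 8 + 6 = 38, so its missing entry is 50 − 38 = 12.

p = 13, k = 12, b = 8, a = 7, y = -1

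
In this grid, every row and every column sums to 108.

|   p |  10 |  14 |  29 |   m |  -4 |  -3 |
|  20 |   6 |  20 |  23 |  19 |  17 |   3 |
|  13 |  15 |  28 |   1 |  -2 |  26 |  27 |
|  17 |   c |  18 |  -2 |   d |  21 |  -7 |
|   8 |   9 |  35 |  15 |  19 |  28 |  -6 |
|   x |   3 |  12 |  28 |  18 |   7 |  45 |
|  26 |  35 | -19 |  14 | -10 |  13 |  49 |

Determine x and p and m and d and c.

The known cells in column 2 total 78, leaving 108 − 78 = 30 for the blank.
The known cells in row 4 total 77, leaving 108 − 77 = 31 for the blank.
The known cells in column 5 total 75, leaving 108 − 75 = 33 for the blank.
The known cells in row 1 total 79, leaving 108 − 79 = 29 for the blank.
The known cells in row 6 total 113, leaving 108 − 113 = -5 for the blank.

x = -5, p = 29, m = 33, d = 31, c = 30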